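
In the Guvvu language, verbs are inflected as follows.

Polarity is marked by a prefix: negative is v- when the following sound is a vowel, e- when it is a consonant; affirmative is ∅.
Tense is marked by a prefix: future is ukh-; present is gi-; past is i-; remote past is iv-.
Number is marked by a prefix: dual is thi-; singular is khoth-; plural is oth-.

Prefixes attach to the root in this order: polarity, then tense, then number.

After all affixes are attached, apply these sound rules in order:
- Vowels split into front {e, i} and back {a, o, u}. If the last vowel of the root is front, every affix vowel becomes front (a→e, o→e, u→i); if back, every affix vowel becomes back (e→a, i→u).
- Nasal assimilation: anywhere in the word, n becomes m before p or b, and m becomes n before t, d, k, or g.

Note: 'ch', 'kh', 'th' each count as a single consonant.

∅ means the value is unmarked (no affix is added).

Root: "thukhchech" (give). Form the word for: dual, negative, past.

Attach polarity negative e- (before consonant 'th') → ethukhchech.
Attach tense past i- → iethukhchech.
Attach number dual thi- → thiiethukhchech.
Vowel harmony: no change.
Nasal assimilation: no change.

thiiethukhchech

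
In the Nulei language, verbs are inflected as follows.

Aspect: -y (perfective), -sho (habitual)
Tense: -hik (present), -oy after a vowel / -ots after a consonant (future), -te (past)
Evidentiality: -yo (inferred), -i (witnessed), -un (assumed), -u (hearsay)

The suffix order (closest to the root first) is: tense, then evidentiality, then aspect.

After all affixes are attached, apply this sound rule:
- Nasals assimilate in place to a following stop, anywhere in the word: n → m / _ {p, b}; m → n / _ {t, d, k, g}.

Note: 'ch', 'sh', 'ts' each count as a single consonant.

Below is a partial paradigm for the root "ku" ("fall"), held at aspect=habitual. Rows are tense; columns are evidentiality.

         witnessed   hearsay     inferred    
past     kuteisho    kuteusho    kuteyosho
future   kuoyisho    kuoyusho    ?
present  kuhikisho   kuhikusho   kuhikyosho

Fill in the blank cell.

kuoyyosho

Attach tense future -oy (after vowel 'u') → kuoy.
Attach evidentiality inferred -yo → kuoyyo.
Attach aspect habitual -sho → kuoyyosho.
Nasal assimilation: no change.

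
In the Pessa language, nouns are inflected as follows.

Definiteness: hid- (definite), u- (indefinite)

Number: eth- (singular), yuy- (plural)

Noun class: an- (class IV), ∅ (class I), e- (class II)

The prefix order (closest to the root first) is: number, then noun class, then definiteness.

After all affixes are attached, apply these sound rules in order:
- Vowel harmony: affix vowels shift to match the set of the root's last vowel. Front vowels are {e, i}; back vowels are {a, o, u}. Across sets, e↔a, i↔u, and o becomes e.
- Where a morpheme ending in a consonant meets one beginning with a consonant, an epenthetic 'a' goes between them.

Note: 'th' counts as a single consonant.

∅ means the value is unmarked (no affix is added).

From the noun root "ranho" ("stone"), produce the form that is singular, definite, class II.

Attach number singular eth- → ethranho.
Attach noun class class II e- → eethranho.
Attach definiteness definite hid- → hideethranho.
Apply vowel harmony: hideethranho → hudaathranho.
Apply epenthesis: hudaathranho → hudaatharanho.

hudaatharanho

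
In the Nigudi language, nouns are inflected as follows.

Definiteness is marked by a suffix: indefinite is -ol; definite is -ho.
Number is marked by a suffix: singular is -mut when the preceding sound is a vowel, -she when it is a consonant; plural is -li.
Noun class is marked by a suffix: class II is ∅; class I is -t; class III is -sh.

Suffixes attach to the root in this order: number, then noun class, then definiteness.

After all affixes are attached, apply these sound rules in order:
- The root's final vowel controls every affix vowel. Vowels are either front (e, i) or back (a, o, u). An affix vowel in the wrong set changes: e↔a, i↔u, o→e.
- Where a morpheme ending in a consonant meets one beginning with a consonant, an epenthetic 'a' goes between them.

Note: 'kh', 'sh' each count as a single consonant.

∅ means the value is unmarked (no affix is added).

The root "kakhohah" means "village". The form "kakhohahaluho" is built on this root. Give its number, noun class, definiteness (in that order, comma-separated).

plural, class II, definite

Segment: kakhohah-li-ho.
number: -li → plural.
noun class: ∅ → class II.
definiteness: -ho → definite.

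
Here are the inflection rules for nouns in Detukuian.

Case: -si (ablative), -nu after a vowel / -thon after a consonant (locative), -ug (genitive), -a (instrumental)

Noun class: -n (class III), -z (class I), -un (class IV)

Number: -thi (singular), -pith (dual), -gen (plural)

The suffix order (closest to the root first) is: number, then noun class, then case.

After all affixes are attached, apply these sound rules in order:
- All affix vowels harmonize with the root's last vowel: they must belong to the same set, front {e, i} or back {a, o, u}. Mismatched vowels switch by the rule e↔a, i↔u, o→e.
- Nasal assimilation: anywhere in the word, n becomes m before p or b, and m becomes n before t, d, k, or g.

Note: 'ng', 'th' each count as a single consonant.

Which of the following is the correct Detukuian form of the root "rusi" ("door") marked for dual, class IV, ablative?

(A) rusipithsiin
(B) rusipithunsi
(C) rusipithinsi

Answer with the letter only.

Attach number dual -pith → rusipith.
Attach noun class class IV -un → rusipithun.
Attach case ablative -si → rusipithunsi.
Apply vowel harmony: rusipithunsi → rusipithinsi.
Nasal assimilation: no change.
So the correct form is rusipithinsi, option (C).
(A) rusipithsiin is wrong: it has the affixes in the wrong order.
(B) rusipithunsi is wrong: it fails to apply the sound rule(s).

C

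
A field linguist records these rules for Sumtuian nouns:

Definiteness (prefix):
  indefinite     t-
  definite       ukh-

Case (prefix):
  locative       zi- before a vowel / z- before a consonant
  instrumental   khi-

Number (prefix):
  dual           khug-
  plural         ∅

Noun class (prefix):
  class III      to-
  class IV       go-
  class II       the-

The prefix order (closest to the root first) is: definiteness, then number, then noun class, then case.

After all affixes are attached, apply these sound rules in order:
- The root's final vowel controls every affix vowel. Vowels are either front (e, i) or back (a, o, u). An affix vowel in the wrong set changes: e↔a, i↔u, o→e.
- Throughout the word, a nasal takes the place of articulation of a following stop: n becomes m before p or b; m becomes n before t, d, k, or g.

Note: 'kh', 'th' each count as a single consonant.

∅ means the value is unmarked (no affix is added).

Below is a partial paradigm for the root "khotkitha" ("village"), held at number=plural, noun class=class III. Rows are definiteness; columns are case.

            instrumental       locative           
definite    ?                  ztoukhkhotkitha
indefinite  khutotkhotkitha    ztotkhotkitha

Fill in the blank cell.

khutoukhkhotkitha

Attach definiteness definite ukh- → ukhkhotkitha.
number = plural: zero marking, form stays ukhkhotkitha.
Attach noun class class III to- → toukhkhotkitha.
Attach case instrumental khi- → khitoukhkhotkitha.
Apply vowel harmony: khitoukhkhotkitha → khutoukhkhotkitha.
Nasal assimilation: no change.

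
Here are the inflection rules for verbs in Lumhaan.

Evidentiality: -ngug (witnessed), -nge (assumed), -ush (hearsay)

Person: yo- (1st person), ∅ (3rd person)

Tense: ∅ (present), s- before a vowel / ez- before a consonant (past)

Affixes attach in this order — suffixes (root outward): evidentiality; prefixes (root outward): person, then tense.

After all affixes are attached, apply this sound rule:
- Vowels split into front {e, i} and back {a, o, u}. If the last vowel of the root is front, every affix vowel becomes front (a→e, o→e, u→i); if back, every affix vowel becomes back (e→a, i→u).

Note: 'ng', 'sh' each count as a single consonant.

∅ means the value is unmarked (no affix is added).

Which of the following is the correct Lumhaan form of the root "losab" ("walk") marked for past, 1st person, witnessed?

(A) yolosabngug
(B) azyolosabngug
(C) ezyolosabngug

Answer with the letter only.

Attach person 1st person yo- → yolosab.
Attach tense past ez- (before consonant 'y') → ezyolosab.
Attach evidentiality witnessed -ngug → ezyolosabngug.
Apply vowel harmony: ezyolosabngug → azyolosabngug.
So the correct form is azyolosabngug, option (B).
(C) ezyolosabngug is wrong: it fails to apply the sound rule(s).
(A) yolosabngug is wrong: it uses present instead of past for tense.

B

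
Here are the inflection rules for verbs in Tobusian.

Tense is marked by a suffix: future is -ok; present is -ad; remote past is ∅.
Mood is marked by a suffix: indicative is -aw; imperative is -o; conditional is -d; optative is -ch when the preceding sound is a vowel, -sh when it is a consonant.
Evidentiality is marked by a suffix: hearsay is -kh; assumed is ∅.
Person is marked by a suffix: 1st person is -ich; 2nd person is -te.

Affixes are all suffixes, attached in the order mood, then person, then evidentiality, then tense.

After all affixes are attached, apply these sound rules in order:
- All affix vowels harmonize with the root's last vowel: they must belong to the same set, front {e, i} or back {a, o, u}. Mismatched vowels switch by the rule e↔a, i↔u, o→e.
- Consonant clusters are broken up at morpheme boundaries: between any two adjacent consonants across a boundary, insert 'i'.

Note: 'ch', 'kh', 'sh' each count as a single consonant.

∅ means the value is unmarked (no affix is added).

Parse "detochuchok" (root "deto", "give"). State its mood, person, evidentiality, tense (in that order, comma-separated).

optative, 1st person, assumed, future

Segment: deto-ch-ich-ok.
mood: -ch/sh → optative.
person: -ich → 1st person.
evidentiality: ∅ → assumed.
tense: -ok → future.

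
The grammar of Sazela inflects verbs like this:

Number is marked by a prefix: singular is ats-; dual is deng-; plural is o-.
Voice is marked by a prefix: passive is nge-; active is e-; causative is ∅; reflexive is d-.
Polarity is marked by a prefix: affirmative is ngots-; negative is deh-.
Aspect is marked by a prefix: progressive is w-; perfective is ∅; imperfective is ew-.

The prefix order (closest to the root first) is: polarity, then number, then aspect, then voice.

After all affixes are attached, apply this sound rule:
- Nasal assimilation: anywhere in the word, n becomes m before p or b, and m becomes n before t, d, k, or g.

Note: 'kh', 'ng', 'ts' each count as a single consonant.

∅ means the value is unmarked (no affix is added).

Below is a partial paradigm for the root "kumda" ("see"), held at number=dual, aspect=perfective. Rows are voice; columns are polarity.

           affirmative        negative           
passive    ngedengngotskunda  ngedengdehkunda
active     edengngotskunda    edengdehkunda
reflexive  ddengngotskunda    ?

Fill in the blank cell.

ddengdehkunda

Attach polarity negative deh- → dehkumda.
Attach number dual deng- → dengdehkumda.
aspect = perfective: zero marking, form stays dengdehkumda.
Attach voice reflexive d- → ddengdehkumda.
Apply nasal assimilation: ddengdehkumda → ddengdehkunda.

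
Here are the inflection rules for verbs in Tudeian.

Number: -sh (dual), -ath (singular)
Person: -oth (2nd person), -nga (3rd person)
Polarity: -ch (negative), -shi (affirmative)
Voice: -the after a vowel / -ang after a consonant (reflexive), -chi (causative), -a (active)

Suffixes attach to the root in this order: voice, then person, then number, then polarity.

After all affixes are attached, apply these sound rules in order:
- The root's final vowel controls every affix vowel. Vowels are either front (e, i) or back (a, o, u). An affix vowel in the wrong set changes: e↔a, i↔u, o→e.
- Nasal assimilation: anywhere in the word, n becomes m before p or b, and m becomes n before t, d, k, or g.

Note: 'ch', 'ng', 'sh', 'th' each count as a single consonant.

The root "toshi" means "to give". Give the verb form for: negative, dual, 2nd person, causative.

toshichiethshch

Attach voice causative -chi → toshichi.
Attach person 2nd person -oth → toshichioth.
Attach number dual -sh → toshichiothsh.
Attach polarity negative -ch → toshichiothshch.
Apply vowel harmony: toshichiothshch → toshichiethshch.
Nasal assimilation: no change.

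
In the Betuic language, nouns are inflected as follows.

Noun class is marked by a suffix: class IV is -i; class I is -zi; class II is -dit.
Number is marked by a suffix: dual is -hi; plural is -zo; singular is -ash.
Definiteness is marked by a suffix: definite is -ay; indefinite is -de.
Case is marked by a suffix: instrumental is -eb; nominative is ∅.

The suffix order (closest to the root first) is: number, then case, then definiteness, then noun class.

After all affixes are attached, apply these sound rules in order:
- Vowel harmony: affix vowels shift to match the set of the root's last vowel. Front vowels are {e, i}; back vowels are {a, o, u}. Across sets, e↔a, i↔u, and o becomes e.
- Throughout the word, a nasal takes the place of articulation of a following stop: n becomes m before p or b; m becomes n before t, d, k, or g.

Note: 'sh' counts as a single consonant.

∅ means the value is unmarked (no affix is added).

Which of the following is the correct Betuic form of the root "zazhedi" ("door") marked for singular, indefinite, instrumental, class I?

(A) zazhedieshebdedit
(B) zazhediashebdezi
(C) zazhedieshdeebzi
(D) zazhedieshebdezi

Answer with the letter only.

D

Attach number singular -ash → zazhediash.
Attach case instrumental -eb → zazhediasheb.
Attach definiteness indefinite -de → zazhediashebde.
Attach noun class class I -zi → zazhediashebdezi.
Apply vowel harmony: zazhediashebdezi → zazhedieshebdezi.
Nasal assimilation: no change.
So the correct form is zazhedieshebdezi, option (D).
(C) zazhedieshdeebzi is wrong: it has the affixes in the wrong order.
(A) zazhedieshebdedit is wrong: it uses class II instead of class I for noun class.
(B) zazhediashebdezi is wrong: it fails to apply the sound rule(s).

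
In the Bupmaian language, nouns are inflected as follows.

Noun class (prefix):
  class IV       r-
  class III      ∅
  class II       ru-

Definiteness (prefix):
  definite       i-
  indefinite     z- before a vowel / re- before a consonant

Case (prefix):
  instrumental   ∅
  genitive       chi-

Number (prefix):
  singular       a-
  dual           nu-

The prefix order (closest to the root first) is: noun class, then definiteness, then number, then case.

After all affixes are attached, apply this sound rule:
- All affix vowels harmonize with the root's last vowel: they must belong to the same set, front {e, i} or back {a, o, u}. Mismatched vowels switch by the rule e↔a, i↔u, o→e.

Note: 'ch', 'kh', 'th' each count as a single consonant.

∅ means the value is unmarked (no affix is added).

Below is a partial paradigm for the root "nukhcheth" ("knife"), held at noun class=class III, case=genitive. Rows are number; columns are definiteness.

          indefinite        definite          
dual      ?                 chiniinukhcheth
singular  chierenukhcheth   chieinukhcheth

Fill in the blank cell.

chinirenukhcheth

noun class = class III: zero marking, form stays nukhcheth.
Attach definiteness indefinite re- (before consonant 'n') → renukhcheth.
Attach number dual nu- → nurenukhcheth.
Attach case genitive chi- → chinurenukhcheth.
Apply vowel harmony: chinurenukhcheth → chinirenukhcheth.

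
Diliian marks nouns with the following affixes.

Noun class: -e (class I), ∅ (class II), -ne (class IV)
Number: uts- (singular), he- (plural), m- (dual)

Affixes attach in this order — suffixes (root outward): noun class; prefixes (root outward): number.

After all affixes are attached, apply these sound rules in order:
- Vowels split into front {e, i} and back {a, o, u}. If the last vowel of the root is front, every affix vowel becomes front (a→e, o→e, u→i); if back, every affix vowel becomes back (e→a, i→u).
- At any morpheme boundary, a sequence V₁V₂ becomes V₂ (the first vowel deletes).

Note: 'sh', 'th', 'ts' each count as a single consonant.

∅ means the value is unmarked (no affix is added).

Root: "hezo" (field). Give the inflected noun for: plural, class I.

haheza

Attach noun class class I -e → hezoe.
Attach number plural he- → hehezoe.
Apply vowel harmony: hehezoe → hahezoa.
Apply vowel deletion: hahezoa → haheza.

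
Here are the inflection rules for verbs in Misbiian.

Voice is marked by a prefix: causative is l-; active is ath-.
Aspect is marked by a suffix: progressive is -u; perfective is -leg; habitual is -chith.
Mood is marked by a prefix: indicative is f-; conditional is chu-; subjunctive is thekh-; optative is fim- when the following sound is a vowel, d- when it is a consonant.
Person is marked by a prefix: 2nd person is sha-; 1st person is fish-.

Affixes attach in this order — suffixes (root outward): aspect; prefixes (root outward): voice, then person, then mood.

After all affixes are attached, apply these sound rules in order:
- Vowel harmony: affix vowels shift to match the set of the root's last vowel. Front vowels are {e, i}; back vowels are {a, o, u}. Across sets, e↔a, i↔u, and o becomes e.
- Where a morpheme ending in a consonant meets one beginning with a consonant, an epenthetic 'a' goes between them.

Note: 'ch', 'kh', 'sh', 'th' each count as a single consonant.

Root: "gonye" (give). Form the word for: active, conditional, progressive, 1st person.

chifishethagonyei

Attach aspect progressive -u → gonyeu.
Attach voice active ath- → athgonyeu.
Attach person 1st person fish- → fishathgonyeu.
Attach mood conditional chu- → chufishathgonyeu.
Apply vowel harmony: chufishathgonyeu → chifishethgonyei.
Apply epenthesis: chifishethgonyei → chifishethagonyei.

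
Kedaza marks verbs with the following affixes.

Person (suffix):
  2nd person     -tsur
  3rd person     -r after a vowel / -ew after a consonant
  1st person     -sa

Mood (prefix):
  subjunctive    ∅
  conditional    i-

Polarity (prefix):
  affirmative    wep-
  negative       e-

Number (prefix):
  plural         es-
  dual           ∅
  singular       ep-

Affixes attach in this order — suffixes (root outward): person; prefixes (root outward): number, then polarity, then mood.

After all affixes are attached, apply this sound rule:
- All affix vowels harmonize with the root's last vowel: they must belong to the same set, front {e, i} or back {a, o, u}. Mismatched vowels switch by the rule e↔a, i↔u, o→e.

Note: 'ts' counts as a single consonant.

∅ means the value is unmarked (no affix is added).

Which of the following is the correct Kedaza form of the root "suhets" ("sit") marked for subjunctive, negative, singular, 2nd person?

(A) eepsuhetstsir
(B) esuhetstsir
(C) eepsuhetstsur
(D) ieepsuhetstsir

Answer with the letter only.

A

Attach number singular ep- → epsuhets.
Attach polarity negative e- → eepsuhets.
mood = subjunctive: zero marking, form stays eepsuhets.
Attach person 2nd person -tsur → eepsuhetstsur.
Apply vowel harmony: eepsuhetstsur → eepsuhetstsir.
So the correct form is eepsuhetstsir, option (A).
(D) ieepsuhetstsir is wrong: it uses conditional instead of subjunctive for mood.
(C) eepsuhetstsur is wrong: it fails to apply the sound rule(s).
(B) esuhetstsir is wrong: it uses dual instead of singular for number.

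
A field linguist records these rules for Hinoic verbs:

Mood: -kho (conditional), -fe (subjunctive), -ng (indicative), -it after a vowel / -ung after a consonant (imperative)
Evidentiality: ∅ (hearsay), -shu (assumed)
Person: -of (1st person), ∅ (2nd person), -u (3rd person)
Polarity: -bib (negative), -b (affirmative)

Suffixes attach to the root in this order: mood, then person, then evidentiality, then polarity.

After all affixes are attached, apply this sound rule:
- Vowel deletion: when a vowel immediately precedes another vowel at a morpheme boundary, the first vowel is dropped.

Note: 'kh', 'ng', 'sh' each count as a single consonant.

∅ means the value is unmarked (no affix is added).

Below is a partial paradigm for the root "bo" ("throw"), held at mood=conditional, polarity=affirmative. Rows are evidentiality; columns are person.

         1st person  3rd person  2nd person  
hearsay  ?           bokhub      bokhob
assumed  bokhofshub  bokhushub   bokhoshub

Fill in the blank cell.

Attach mood conditional -kho → bokho.
Attach person 1st person -of → bokhoof.
evidentiality = hearsay: zero marking, form stays bokhoof.
Attach polarity affirmative -b → bokhoofb.
Apply vowel deletion: bokhoofb → bokhofb.

bokhofb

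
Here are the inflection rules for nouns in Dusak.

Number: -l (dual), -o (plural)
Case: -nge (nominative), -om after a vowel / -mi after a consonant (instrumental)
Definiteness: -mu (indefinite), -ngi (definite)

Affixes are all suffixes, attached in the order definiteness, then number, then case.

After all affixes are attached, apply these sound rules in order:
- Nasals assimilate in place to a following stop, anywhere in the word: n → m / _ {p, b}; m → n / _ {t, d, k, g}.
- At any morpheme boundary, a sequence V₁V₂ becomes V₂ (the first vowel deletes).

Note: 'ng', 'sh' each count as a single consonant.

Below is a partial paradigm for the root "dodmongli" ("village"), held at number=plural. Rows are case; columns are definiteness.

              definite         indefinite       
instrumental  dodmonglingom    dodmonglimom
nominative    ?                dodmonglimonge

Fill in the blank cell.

Attach definiteness definite -ngi → dodmonglingi.
Attach number plural -o → dodmonglingio.
Attach case nominative -nge → dodmonglingionge.
Nasal assimilation: no change.
Apply vowel deletion: dodmonglingionge → dodmonglingonge.

dodmonglingonge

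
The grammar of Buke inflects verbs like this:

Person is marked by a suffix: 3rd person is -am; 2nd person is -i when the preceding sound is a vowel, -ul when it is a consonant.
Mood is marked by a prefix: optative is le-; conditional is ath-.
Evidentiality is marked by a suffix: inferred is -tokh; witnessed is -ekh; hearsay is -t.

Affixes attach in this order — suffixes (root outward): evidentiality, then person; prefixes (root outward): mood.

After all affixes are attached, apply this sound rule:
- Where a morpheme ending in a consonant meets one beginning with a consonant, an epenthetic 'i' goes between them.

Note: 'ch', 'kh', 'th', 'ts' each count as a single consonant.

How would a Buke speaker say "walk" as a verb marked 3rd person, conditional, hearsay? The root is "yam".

athiyamitam

Attach evidentiality hearsay -t → yamt.
Attach mood conditional ath- → athyamt.
Attach person 3rd person -am → athyamtam.
Apply epenthesis: athyamtam → athiyamitam.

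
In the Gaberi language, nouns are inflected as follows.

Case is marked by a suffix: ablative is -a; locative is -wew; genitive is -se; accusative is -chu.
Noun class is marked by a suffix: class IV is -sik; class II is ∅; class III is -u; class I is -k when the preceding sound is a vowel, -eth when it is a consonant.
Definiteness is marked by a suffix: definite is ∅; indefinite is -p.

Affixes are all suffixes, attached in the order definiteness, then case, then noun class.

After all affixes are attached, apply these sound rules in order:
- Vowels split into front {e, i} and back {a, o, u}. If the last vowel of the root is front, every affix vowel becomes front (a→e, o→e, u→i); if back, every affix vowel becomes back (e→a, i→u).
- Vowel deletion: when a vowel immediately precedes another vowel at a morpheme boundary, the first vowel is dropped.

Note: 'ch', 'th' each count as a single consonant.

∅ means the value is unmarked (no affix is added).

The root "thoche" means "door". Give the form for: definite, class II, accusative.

thochechi

definiteness = definite: zero marking, form stays thoche.
Attach case accusative -chu → thochechu.
noun class = class II: zero marking, form stays thochechu.
Apply vowel harmony: thochechu → thochechi.
Vowel deletion: no change.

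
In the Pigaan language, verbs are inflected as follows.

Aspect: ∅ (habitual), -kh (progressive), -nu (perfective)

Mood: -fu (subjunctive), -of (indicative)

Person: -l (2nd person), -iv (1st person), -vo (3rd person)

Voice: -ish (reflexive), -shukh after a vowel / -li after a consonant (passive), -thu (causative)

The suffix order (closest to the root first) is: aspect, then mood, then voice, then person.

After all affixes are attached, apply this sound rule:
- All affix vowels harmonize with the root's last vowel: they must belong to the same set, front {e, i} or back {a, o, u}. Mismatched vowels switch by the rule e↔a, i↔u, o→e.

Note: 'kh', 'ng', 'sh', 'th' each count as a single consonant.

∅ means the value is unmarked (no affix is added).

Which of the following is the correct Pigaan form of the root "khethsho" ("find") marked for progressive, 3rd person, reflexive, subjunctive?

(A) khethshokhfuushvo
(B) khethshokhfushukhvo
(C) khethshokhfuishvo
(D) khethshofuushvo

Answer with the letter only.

A

Attach aspect progressive -kh → khethshokh.
Attach mood subjunctive -fu → khethshokhfu.
Attach voice reflexive -ish → khethshokhfuish.
Attach person 3rd person -vo → khethshokhfuishvo.
Apply vowel harmony: khethshokhfuishvo → khethshokhfuushvo.
So the correct form is khethshokhfuushvo, option (A).
(B) khethshokhfushukhvo is wrong: it uses passive instead of reflexive for voice.
(D) khethshofuushvo is wrong: it uses habitual instead of progressive for aspect.
(C) khethshokhfuishvo is wrong: it fails to apply the sound rule(s).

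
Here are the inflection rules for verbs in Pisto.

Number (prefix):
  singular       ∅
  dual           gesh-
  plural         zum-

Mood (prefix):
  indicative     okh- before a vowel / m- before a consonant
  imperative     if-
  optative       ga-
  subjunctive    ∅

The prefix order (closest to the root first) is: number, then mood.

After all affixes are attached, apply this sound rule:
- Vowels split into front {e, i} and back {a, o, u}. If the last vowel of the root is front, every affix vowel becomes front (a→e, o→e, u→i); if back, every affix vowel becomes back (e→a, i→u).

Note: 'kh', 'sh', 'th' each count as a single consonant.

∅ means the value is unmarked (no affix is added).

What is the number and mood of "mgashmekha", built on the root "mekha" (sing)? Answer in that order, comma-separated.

dual, indicative

Segment: m-gesh-mekha.
number: gesh- → dual.
mood: okh/m- → indicative.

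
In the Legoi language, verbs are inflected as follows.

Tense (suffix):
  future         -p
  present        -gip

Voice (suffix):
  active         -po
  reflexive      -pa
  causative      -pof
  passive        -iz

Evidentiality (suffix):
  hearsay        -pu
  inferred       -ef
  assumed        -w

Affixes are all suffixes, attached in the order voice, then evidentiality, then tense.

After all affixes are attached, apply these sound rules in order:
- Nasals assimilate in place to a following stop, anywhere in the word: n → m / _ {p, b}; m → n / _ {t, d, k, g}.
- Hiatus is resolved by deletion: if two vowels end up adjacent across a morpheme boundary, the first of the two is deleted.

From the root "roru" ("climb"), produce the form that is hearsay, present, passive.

Attach voice passive -iz → roruiz.
Attach evidentiality hearsay -pu → roruizpu.
Attach tense present -gip → roruizpugip.
Nasal assimilation: no change.
Apply vowel deletion: roruizpugip → rorizpugip.

rorizpugip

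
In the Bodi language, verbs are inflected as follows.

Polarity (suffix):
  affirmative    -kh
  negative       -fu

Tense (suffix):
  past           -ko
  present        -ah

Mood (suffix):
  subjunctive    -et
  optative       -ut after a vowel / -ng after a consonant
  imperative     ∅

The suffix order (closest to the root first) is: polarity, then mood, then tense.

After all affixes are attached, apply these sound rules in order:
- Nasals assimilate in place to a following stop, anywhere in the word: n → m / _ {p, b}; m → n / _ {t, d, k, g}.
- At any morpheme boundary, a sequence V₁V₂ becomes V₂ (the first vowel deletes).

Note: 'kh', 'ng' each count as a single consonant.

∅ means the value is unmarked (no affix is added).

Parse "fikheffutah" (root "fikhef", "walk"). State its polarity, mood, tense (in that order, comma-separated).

negative, optative, present

Segment: fikhef-fu-ut-ah.
polarity: -fu → negative.
mood: -ut/ng → optative.
tense: -ah → present.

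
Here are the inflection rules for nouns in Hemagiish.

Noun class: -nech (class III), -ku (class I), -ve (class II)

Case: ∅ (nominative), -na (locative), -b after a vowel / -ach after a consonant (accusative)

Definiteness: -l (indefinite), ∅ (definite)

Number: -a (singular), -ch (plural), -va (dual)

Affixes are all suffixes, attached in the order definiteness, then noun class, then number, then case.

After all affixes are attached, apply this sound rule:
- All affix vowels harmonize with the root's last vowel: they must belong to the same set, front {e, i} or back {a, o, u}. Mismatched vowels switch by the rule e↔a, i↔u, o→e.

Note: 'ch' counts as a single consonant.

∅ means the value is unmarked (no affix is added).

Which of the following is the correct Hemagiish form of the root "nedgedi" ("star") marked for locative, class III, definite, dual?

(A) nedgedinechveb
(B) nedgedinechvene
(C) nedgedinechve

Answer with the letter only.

definiteness = definite: zero marking, form stays nedgedi.
Attach noun class class III -nech → nedgedinech.
Attach number dual -va → nedgedinechva.
Attach case locative -na → nedgedinechvana.
Apply vowel harmony: nedgedinechvana → nedgedinechvene.
So the correct form is nedgedinechvene, option (B).
(A) nedgedinechveb is wrong: it uses accusative instead of locative for case.
(C) nedgedinechve is wrong: it uses nominative instead of locative for case.

B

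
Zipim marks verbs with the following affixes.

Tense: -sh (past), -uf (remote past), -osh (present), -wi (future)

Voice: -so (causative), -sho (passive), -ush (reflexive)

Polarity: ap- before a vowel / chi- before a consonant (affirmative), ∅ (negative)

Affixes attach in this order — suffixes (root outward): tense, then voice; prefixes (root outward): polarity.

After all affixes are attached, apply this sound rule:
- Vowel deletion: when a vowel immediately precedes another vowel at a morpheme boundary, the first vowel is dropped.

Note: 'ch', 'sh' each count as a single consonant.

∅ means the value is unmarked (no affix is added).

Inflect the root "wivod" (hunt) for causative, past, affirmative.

chiwivodshso

Attach tense past -sh → wivodsh.
Attach polarity affirmative chi- (before consonant 'w') → chiwivodsh.
Attach voice causative -so → chiwivodshso.
Vowel deletion: no change.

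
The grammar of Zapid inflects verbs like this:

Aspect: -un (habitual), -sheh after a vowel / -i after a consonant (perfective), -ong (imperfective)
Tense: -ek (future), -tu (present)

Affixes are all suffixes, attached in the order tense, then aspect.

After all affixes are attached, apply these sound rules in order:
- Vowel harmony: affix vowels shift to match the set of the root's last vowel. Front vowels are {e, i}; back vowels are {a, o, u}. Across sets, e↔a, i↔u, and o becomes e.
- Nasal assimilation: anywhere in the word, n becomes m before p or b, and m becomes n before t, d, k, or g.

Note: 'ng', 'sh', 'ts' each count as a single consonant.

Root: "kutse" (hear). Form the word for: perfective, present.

kutsetisheh

Attach tense present -tu → kutsetu.
Attach aspect perfective -sheh (after vowel 'u') → kutsetusheh.
Apply vowel harmony: kutsetusheh → kutsetisheh.
Nasal assimilation: no change.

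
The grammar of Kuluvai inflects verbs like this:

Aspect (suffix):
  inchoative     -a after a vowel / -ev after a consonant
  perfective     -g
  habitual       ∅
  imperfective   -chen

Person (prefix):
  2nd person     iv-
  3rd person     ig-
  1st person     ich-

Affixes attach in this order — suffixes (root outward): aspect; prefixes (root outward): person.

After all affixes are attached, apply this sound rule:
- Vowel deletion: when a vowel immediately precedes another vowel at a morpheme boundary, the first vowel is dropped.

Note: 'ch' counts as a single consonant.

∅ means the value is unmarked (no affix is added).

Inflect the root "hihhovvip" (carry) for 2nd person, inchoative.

ivhihhovvipev

Attach person 2nd person iv- → ivhihhovvip.
Attach aspect inchoative -ev (after consonant 'p') → ivhihhovvipev.
Vowel deletion: no change.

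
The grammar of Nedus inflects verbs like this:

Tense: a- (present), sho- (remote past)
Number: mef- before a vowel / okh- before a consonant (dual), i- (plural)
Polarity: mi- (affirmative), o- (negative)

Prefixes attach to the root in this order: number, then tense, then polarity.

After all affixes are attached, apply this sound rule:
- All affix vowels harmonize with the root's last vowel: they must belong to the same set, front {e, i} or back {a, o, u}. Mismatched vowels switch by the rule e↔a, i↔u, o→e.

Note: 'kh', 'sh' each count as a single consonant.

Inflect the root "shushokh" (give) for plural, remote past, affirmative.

mushoushushokh

Attach number plural i- → ishushokh.
Attach tense remote past sho- → shoishushokh.
Attach polarity affirmative mi- → mishoishushokh.
Apply vowel harmony: mishoishushokh → mushoushushokh.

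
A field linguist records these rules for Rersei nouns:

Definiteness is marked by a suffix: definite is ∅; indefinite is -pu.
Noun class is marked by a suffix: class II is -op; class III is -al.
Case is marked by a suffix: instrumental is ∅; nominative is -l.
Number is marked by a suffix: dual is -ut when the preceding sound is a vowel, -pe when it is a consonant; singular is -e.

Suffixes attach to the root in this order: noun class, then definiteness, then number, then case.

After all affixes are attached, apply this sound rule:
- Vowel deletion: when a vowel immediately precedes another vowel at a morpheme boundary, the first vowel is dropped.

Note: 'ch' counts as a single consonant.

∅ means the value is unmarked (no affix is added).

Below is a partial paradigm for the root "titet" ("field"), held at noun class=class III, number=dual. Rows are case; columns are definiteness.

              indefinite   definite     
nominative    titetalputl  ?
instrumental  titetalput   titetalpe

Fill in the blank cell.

Attach noun class class III -al → titetal.
definiteness = definite: zero marking, form stays titetal.
Attach number dual -pe (after consonant 'l') → titetalpe.
Attach case nominative -l → titetalpel.
Vowel deletion: no change.

titetalpel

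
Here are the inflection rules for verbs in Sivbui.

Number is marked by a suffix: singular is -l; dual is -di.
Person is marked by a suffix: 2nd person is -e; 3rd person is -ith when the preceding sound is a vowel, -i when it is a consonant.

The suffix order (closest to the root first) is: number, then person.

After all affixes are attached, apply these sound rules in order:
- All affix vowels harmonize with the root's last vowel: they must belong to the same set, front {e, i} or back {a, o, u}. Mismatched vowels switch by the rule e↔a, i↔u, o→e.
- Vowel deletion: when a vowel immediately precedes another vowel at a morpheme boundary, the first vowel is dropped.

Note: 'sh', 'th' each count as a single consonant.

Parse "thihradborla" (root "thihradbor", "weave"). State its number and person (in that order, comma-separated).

singular, 2nd person

Segment: thihradbor-l-e.
number: -l → singular.
person: -e → 2nd person.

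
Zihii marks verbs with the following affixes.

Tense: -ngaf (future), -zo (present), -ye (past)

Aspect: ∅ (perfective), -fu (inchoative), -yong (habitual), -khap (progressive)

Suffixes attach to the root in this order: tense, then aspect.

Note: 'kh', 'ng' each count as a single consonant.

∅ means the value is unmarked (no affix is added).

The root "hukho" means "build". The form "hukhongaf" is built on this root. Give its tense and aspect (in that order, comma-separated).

Segment: hukho-ngaf.
tense: -ngaf → future.
aspect: ∅ → perfective.

future, perfective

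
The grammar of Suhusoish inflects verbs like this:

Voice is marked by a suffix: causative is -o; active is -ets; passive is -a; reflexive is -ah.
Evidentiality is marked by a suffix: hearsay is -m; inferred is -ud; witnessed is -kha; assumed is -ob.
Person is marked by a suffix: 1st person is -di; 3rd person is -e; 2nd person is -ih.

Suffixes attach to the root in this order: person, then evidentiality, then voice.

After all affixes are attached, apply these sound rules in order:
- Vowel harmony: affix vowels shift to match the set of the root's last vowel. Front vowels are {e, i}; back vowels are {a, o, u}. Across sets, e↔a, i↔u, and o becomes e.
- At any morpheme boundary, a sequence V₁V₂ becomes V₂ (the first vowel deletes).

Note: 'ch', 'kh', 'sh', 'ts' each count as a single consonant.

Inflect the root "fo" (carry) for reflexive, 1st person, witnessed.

fodukhah

Attach person 1st person -di → fodi.
Attach evidentiality witnessed -kha → fodikha.
Attach voice reflexive -ah → fodikhaah.
Apply vowel harmony: fodikhaah → fodukhaah.
Apply vowel deletion: fodukhaah → fodukhah.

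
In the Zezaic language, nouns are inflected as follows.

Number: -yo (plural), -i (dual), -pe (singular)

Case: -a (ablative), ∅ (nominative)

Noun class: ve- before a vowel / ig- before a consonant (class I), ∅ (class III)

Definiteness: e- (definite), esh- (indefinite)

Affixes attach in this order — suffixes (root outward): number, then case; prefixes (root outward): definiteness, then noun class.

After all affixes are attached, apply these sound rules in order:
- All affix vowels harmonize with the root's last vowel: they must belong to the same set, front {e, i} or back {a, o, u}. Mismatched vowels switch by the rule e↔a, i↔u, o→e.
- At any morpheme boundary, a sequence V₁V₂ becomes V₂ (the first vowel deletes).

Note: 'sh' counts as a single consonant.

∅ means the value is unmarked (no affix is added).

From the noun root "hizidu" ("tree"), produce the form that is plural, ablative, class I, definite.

vahiziduya

Attach number plural -yo → hiziduyo.
Attach definiteness definite e- → ehiziduyo.
Attach case ablative -a → ehiziduyoa.
Attach noun class class I ve- (before vowel 'e') → veehiziduyoa.
Apply vowel harmony: veehiziduyoa → vaahiziduyoa.
Apply vowel deletion: vaahiziduyoa → vahiziduya.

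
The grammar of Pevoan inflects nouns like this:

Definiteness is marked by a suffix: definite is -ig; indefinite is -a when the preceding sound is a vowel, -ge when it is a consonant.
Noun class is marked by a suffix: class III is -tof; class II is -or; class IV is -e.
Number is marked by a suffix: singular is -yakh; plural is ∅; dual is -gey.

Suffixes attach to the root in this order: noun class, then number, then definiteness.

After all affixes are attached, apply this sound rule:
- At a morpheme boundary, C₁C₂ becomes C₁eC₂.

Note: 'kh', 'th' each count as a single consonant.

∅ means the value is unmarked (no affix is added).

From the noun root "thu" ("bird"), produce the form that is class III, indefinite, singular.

Attach noun class class III -tof → thutof.
Attach number singular -yakh → thutofyakh.
Attach definiteness indefinite -ge (after consonant 'kh') → thutofyakhge.
Apply epenthesis: thutofyakhge → thutofeyakhege.

thutofeyakhege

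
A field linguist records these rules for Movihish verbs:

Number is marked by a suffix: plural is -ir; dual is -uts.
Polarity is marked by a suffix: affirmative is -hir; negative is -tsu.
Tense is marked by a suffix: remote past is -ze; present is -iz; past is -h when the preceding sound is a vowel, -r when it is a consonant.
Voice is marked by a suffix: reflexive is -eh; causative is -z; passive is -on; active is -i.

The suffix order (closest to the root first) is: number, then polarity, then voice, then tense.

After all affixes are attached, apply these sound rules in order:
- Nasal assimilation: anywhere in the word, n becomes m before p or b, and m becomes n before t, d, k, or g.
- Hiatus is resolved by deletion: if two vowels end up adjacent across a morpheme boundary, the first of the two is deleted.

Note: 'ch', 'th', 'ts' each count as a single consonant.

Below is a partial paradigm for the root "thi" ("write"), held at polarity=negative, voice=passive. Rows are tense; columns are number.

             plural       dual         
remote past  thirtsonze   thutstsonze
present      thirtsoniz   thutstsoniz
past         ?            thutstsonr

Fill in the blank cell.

thirtsonr

Attach number plural -ir → thiir.
Attach polarity negative -tsu → thiirtsu.
Attach voice passive -on → thiirtsuon.
Attach tense past -r (after consonant 'n') → thiirtsuonr.
Nasal assimilation: no change.
Apply vowel deletion: thiirtsuonr → thirtsonr.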